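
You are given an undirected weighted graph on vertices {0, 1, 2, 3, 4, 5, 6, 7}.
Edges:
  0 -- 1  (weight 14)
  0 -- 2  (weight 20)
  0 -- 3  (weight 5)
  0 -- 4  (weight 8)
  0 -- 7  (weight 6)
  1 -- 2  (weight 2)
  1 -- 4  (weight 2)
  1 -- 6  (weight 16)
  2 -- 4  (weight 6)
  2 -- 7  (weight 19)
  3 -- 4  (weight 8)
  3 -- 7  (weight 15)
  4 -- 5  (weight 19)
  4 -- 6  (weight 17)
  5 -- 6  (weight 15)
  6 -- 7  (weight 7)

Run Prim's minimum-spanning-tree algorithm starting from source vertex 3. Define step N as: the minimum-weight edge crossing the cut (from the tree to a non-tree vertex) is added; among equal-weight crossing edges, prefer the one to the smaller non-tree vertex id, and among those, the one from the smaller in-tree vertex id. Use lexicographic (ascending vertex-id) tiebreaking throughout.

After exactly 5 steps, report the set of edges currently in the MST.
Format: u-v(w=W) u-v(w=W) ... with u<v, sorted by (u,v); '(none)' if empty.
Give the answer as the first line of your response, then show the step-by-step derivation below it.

0-3(w=5) 0-4(w=8) 0-7(w=6) 1-4(w=2) 6-7(w=7)

step 1: add edge 0-3 (w=5); MST = {0-3(w=5)}
step 2: add edge 0-7 (w=6); MST = {0-3(w=5) 0-7(w=6)}
step 3: add edge 6-7 (w=7); MST = {0-3(w=5) 0-7(w=6) 6-7(w=7)}
step 4: add edge 0-4 (w=8); MST = {0-3(w=5) 0-4(w=8) 0-7(w=6) 6-7(w=7)}
step 5: add edge 1-4 (w=2); MST = {0-3(w=5) 0-4(w=8) 0-7(w=6) 1-4(w=2) 6-7(w=7)}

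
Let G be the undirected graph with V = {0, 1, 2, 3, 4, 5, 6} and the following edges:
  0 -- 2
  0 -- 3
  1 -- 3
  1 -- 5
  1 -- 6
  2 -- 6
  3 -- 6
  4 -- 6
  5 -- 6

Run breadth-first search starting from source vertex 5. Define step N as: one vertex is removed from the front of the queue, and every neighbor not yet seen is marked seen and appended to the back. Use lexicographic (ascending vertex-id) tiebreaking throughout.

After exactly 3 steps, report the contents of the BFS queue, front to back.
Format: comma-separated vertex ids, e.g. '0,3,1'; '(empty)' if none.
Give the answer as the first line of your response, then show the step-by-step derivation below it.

3,2,4

step 1: dequeue 5; queue=[1,6]; order=5
step 2: dequeue 1; queue=[6,3]; order=5,1
step 3: dequeue 6; queue=[3,2,4]; order=5,1,6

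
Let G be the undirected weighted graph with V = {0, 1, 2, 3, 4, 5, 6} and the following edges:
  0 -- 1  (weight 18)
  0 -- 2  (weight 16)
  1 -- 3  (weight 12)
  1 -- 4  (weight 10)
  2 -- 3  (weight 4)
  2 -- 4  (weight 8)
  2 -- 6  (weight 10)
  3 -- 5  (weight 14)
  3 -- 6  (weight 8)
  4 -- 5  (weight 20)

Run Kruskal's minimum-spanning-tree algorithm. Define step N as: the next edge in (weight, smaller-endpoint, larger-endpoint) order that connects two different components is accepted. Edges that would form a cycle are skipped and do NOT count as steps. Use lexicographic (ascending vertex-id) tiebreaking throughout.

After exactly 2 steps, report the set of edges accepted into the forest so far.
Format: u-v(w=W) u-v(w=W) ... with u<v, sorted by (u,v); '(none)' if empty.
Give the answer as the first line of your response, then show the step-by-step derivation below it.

2-3(w=4) 2-4(w=8)

step 1: add edge 2-3 (w=4); MST = {2-3(w=4)}
step 2: add edge 2-4 (w=8); MST = {2-3(w=4) 2-4(w=8)}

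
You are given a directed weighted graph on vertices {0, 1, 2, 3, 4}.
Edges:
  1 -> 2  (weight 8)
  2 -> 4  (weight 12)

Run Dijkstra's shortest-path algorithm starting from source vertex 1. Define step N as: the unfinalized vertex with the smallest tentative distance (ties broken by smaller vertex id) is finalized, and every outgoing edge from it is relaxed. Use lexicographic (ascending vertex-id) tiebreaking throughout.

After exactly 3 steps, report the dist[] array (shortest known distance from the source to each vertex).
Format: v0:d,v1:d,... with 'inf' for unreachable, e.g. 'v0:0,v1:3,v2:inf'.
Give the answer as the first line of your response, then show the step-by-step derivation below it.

v0:inf,v1:0,v2:8,v3:inf,v4:20

step 1: dist = v0:inf,v1:0,v2:8,v3:inf,v4:inf
step 2: dist = v0:inf,v1:0,v2:8,v3:inf,v4:20
step 3: dist = v0:inf,v1:0,v2:8,v3:inf,v4:20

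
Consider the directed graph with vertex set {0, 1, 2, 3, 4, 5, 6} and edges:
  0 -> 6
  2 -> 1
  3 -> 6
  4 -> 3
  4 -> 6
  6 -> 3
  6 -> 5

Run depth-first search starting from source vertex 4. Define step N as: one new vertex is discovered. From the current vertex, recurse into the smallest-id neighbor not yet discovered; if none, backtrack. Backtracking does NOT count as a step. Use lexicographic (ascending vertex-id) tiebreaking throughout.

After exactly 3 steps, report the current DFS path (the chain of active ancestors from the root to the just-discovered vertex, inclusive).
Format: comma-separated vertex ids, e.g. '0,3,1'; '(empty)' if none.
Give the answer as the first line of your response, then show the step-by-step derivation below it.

4,3,6

step 1: discover 4; path=4; order=4
step 2: discover 3; path=4>3; order=4,3
step 3: discover 6; path=4>3>6; order=4,3,6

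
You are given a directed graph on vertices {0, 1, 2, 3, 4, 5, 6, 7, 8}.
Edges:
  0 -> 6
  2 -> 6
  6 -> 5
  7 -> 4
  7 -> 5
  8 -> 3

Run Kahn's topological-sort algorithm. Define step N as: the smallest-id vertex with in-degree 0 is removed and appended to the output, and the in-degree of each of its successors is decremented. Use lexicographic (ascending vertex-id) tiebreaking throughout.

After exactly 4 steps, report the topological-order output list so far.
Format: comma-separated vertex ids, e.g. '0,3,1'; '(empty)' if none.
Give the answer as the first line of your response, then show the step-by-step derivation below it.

0,1,2,6

step 1: output 0; order=[0]; indeg=(0,0,0,1,1,2,1,0,0)
step 2: output 1; order=[0,1]; indeg=(0,0,0,1,1,2,1,0,0)
step 3: output 2; order=[0,1,2]; indeg=(0,0,0,1,1,2,0,0,0)
step 4: output 6; order=[0,1,2,6]; indeg=(0,0,0,1,1,1,0,0,0)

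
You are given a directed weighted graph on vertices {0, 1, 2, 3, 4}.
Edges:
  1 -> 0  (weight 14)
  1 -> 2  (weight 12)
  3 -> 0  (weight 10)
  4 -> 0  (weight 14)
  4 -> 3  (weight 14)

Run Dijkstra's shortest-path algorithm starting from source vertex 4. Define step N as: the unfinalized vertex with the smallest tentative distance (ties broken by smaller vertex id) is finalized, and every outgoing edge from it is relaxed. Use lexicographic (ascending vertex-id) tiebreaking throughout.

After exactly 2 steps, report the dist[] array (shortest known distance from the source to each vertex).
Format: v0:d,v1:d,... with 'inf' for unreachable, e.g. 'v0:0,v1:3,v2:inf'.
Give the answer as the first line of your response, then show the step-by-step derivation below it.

v0:14,v1:inf,v2:inf,v3:14,v4:0

step 1: dist = v0:14,v1:inf,v2:inf,v3:14,v4:0
step 2: dist = v0:14,v1:inf,v2:inf,v3:14,v4:0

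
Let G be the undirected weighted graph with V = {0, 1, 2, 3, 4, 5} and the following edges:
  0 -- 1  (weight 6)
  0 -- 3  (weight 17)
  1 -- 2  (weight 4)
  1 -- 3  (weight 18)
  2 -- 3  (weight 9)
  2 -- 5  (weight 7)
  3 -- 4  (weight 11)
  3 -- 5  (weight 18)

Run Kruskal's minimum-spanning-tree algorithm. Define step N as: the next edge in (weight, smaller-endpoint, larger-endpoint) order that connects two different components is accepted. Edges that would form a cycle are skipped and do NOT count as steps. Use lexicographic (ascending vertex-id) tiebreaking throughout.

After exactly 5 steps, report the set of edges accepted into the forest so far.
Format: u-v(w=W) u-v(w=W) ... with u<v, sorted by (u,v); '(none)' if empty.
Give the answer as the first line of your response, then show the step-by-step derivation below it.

0-1(w=6) 1-2(w=4) 2-3(w=9) 2-5(w=7) 3-4(w=11)

step 1: add edge 1-2 (w=4); MST = {1-2(w=4)}
step 2: add edge 0-1 (w=6); MST = {0-1(w=6) 1-2(w=4)}
step 3: add edge 2-5 (w=7); MST = {0-1(w=6) 1-2(w=4) 2-5(w=7)}
step 4: add edge 2-3 (w=9); MST = {0-1(w=6) 1-2(w=4) 2-3(w=9) 2-5(w=7)}
step 5: add edge 3-4 (w=11); MST = {0-1(w=6) 1-2(w=4) 2-3(w=9) 2-5(w=7) 3-4(w=11)}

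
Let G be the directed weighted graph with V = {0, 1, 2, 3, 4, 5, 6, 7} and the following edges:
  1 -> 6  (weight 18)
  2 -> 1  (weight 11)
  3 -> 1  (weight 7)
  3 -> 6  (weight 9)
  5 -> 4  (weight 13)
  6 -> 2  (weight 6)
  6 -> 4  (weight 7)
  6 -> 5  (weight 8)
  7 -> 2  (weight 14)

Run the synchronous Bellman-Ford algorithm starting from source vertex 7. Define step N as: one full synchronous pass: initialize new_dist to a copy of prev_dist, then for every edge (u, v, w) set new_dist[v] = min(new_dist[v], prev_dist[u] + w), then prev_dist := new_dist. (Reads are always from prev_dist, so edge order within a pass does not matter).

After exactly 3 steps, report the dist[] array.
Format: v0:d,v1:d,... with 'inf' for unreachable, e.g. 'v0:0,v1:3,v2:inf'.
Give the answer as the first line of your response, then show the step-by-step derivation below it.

v0:inf,v1:25,v2:14,v3:inf,v4:inf,v5:inf,v6:43,v7:0

step 1: dist = v0:inf,v1:inf,v2:14,v3:inf,v4:inf,v5:inf,v6:inf,v7:0
step 2: dist = v0:inf,v1:25,v2:14,v3:inf,v4:inf,v5:inf,v6:inf,v7:0
step 3: dist = v0:inf,v1:25,v2:14,v3:inf,v4:inf,v5:inf,v6:43,v7:0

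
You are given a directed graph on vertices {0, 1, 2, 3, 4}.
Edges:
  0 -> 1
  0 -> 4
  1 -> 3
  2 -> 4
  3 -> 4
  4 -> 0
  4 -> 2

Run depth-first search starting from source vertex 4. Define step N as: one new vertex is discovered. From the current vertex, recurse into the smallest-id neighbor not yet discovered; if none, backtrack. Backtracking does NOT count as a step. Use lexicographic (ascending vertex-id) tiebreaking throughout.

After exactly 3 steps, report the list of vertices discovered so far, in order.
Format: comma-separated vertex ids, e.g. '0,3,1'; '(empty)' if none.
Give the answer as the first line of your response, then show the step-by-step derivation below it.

4,0,1

step 1: discover 4; path=4; order=4
step 2: discover 0; path=4>0; order=4,0
step 3: discover 1; path=4>0>1; order=4,0,1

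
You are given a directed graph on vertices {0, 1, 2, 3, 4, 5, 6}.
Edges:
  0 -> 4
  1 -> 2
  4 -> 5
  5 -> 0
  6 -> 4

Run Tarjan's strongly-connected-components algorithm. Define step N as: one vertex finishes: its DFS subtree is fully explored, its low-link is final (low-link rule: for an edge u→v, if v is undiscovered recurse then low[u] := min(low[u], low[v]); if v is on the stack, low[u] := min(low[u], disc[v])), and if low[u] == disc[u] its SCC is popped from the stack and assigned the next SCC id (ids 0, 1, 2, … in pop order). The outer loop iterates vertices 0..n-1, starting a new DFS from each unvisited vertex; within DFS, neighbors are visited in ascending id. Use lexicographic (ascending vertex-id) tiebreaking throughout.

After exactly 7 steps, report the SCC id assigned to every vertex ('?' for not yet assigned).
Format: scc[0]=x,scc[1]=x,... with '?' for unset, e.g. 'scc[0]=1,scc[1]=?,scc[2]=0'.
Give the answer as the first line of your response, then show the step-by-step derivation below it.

scc[0]=0,scc[1]=2,scc[2]=1,scc[3]=3,scc[4]=0,scc[5]=0,scc[6]=4

step 1: low=(low[0]=0,low[1]=?,low[2]=?,low[3]=?,low[4]=1,low[5]=0,low[6]=?); scc=(scc[0]=?,scc[1]=?,scc[2]=?,scc[3]=?,scc[4]=?,scc[5]=?,scc[6]=?)
step 2: low=(low[0]=0,low[1]=?,low[2]=?,low[3]=?,low[4]=0,low[5]=0,low[6]=?); scc=(scc[0]=?,scc[1]=?,scc[2]=?,scc[3]=?,scc[4]=?,scc[5]=?,scc[6]=?)
step 3: low=(low[0]=0,low[1]=?,low[2]=?,low[3]=?,low[4]=0,low[5]=0,low[6]=?); scc=(scc[0]=0,scc[1]=?,scc[2]=?,scc[3]=?,scc[4]=0,scc[5]=0,scc[6]=?)
step 4: low=(low[0]=0,low[1]=3,low[2]=4,low[3]=?,low[4]=0,low[5]=0,low[6]=?); scc=(scc[0]=0,scc[1]=?,scc[2]=1,scc[3]=?,scc[4]=0,scc[5]=0,scc[6]=?)
step 5: low=(low[0]=0,low[1]=3,low[2]=4,low[3]=?,low[4]=0,low[5]=0,low[6]=?); scc=(scc[0]=0,scc[1]=2,scc[2]=1,scc[3]=?,scc[4]=0,scc[5]=0,scc[6]=?)
step 6: low=(low[0]=0,low[1]=3,low[2]=4,low[3]=5,low[4]=0,low[5]=0,low[6]=?); scc=(scc[0]=0,scc[1]=2,scc[2]=1,scc[3]=3,scc[4]=0,scc[5]=0,scc[6]=?)
step 7: low=(low[0]=0,low[1]=3,low[2]=4,low[3]=5,low[4]=0,low[5]=0,low[6]=6); scc=(scc[0]=0,scc[1]=2,scc[2]=1,scc[3]=3,scc[4]=0,scc[5]=0,scc[6]=4)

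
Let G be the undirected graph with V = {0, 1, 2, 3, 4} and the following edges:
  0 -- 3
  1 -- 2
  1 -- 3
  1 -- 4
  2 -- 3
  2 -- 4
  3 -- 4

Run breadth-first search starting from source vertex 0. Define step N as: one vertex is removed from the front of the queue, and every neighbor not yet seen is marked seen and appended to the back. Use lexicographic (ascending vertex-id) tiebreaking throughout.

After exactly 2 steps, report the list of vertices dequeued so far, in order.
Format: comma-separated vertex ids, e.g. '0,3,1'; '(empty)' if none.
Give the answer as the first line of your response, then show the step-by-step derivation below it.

0,3

step 1: dequeue 0; queue=[3]; order=0
step 2: dequeue 3; queue=[1,2,4]; order=0,3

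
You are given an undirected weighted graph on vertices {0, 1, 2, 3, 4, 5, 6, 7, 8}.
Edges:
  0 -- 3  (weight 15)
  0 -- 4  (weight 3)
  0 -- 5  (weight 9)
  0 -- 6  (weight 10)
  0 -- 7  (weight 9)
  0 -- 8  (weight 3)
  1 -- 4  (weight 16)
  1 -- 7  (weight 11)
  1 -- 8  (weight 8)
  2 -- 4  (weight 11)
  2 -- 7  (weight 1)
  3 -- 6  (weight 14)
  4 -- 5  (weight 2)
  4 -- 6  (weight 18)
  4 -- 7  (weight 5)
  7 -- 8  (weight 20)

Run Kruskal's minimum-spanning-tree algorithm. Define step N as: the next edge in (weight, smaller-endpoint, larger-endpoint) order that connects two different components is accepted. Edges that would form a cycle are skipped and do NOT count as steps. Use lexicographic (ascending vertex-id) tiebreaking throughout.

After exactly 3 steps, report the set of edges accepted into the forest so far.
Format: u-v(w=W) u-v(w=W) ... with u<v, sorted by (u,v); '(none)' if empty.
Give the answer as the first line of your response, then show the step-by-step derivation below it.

0-4(w=3) 2-7(w=1) 4-5(w=2)

step 1: add edge 2-7 (w=1); MST = {2-7(w=1)}
step 2: add edge 4-5 (w=2); MST = {2-7(w=1) 4-5(w=2)}
step 3: add edge 0-4 (w=3); MST = {0-4(w=3) 2-7(w=1) 4-5(w=2)}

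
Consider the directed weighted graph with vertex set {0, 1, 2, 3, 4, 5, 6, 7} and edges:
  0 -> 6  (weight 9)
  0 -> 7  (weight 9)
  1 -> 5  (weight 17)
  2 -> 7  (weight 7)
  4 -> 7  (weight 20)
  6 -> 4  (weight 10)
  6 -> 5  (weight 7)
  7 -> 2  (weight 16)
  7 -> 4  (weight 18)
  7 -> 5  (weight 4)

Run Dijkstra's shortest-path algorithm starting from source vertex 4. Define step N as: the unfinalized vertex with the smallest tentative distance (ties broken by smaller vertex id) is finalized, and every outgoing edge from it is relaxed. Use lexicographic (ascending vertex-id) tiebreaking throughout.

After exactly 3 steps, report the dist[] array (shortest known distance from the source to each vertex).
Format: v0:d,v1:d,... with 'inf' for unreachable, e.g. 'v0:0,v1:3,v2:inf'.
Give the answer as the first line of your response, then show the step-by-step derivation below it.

v0:inf,v1:inf,v2:36,v3:inf,v4:0,v5:24,v6:inf,v7:20

step 1: dist = v0:inf,v1:inf,v2:inf,v3:inf,v4:0,v5:inf,v6:inf,v7:20
step 2: dist = v0:inf,v1:inf,v2:36,v3:inf,v4:0,v5:24,v6:inf,v7:20
step 3: dist = v0:inf,v1:inf,v2:36,v3:inf,v4:0,v5:24,v6:inf,v7:20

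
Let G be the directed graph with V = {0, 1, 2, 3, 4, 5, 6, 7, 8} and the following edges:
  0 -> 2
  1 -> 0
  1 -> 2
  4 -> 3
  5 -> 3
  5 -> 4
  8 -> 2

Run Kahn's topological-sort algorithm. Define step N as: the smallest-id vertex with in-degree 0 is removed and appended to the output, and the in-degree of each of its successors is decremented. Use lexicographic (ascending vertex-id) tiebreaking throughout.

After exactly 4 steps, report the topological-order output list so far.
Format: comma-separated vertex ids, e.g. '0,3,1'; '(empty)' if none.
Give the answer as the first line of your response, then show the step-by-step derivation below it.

1,0,5,4

step 1: output 1; order=[1]; indeg=(0,0,2,2,1,0,0,0,0)
step 2: output 0; order=[1,0]; indeg=(0,0,1,2,1,0,0,0,0)
step 3: output 5; order=[1,0,5]; indeg=(0,0,1,1,0,0,0,0,0)
step 4: output 4; order=[1,0,5,4]; indeg=(0,0,1,0,0,0,0,0,0)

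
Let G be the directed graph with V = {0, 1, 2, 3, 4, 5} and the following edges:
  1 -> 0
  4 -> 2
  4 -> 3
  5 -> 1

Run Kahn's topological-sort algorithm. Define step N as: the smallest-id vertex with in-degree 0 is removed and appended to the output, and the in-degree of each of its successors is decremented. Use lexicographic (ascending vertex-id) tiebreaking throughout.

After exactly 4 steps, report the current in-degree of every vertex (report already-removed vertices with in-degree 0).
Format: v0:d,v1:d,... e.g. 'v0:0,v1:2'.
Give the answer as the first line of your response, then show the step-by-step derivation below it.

v0:1,v1:0,v2:0,v3:0,v4:0,v5:0

step 1: output 4; order=[4]; indeg=(1,1,0,0,0,0)
step 2: output 2; order=[4,2]; indeg=(1,1,0,0,0,0)
step 3: output 3; order=[4,2,3]; indeg=(1,1,0,0,0,0)
step 4: output 5; order=[4,2,3,5]; indeg=(1,0,0,0,0,0)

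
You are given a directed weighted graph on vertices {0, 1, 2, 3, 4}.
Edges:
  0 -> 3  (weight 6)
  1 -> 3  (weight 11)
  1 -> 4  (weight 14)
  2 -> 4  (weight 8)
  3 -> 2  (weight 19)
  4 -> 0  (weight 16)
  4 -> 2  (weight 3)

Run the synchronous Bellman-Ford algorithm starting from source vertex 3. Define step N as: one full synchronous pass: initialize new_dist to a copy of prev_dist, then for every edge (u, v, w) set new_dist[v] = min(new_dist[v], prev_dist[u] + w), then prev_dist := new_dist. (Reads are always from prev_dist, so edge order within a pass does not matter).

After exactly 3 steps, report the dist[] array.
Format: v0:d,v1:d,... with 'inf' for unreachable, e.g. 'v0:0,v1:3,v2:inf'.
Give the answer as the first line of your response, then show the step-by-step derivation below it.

v0:43,v1:inf,v2:19,v3:0,v4:27

step 1: dist = v0:inf,v1:inf,v2:19,v3:0,v4:inf
step 2: dist = v0:inf,v1:inf,v2:19,v3:0,v4:27
step 3: dist = v0:43,v1:inf,v2:19,v3:0,v4:27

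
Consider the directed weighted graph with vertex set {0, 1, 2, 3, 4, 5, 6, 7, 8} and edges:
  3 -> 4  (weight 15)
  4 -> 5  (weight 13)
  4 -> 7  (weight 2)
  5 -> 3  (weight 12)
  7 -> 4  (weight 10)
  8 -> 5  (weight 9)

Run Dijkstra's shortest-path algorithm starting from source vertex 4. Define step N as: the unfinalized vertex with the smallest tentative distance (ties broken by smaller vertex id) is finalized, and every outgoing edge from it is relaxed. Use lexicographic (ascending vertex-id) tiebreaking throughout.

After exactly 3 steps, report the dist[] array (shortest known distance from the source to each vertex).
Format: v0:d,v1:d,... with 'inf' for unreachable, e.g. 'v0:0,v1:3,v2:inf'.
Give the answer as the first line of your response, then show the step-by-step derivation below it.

v0:inf,v1:inf,v2:inf,v3:25,v4:0,v5:13,v6:inf,v7:2,v8:inf

step 1: dist = v0:inf,v1:inf,v2:inf,v3:inf,v4:0,v5:13,v6:inf,v7:2,v8:inf
step 2: dist = v0:inf,v1:inf,v2:inf,v3:inf,v4:0,v5:13,v6:inf,v7:2,v8:inf
step 3: dist = v0:inf,v1:inf,v2:inf,v3:25,v4:0,v5:13,v6:inf,v7:2,v8:inf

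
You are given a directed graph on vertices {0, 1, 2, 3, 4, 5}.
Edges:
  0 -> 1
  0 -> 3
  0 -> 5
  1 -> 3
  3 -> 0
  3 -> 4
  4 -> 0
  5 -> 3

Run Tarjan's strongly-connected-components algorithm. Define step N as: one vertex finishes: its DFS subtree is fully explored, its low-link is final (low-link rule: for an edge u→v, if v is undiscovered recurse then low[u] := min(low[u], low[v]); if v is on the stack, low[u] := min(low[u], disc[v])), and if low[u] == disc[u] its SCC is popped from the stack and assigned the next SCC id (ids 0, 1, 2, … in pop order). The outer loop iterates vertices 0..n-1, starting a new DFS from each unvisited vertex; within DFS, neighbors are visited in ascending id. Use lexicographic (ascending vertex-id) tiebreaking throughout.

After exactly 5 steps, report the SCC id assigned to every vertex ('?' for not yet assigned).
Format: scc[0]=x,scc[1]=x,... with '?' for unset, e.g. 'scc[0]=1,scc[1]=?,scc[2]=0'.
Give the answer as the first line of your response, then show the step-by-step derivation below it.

scc[0]=0,scc[1]=0,scc[2]=?,scc[3]=0,scc[4]=0,scc[5]=0

step 1: low=(low[0]=0,low[1]=1,low[2]=?,low[3]=0,low[4]=0,low[5]=?); scc=(scc[0]=?,scc[1]=?,scc[2]=?,scc[3]=?,scc[4]=?,scc[5]=?)
step 2: low=(low[0]=0,low[1]=1,low[2]=?,low[3]=0,low[4]=0,low[5]=?); scc=(scc[0]=?,scc[1]=?,scc[2]=?,scc[3]=?,scc[4]=?,scc[5]=?)
step 3: low=(low[0]=0,low[1]=0,low[2]=?,low[3]=0,low[4]=0,low[5]=?); scc=(scc[0]=?,scc[1]=?,scc[2]=?,scc[3]=?,scc[4]=?,scc[5]=?)
step 4: low=(low[0]=0,low[1]=0,low[2]=?,low[3]=0,low[4]=0,low[5]=2); scc=(scc[0]=?,scc[1]=?,scc[2]=?,scc[3]=?,scc[4]=?,scc[5]=?)
step 5: low=(low[0]=0,low[1]=0,low[2]=?,low[3]=0,low[4]=0,low[5]=2); scc=(scc[0]=0,scc[1]=0,scc[2]=?,scc[3]=0,scc[4]=0,scc[5]=0)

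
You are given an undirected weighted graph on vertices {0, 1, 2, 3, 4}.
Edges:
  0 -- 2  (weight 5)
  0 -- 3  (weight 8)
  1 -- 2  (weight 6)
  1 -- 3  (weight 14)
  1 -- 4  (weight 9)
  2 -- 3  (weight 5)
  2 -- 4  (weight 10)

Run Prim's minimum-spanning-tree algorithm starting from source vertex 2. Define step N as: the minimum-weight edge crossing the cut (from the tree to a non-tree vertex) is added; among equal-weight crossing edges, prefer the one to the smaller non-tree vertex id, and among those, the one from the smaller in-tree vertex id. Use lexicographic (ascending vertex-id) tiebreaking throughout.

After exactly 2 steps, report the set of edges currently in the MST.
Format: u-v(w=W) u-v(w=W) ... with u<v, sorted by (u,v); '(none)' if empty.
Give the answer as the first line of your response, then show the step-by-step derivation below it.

0-2(w=5) 2-3(w=5)

step 1: add edge 0-2 (w=5); MST = {0-2(w=5)}
step 2: add edge 2-3 (w=5); MST = {0-2(w=5) 2-3(w=5)}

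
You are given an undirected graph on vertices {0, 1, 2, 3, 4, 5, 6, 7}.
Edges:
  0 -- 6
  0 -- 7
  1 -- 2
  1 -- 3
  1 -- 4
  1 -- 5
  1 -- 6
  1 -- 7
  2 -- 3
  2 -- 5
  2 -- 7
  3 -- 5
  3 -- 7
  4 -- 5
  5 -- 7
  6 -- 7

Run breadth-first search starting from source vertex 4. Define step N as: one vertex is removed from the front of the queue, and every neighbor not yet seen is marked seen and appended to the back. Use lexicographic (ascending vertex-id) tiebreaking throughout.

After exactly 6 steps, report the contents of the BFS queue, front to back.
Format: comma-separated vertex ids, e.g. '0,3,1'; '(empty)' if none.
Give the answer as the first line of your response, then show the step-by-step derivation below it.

7,0

step 1: dequeue 4; queue=[1,5]; order=4
step 2: dequeue 1; queue=[5,2,3,6,7]; order=4,1
step 3: dequeue 5; queue=[2,3,6,7]; order=4,1,5
step 4: dequeue 2; queue=[3,6,7]; order=4,1,5,2
step 5: dequeue 3; queue=[6,7]; order=4,1,5,2,3
step 6: dequeue 6; queue=[7,0]; order=4,1,5,2,3,6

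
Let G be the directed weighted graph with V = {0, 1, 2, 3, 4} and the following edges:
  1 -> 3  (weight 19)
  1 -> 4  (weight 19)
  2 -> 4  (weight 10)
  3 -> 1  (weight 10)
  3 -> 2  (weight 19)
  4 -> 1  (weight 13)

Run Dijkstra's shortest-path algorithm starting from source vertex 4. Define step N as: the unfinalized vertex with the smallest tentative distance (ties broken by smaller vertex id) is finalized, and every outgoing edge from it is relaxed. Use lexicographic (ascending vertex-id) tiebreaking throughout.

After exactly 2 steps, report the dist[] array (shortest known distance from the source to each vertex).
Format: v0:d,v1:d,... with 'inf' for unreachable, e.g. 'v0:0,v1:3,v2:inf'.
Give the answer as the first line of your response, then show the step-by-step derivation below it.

v0:inf,v1:13,v2:inf,v3:32,v4:0

step 1: dist = v0:inf,v1:13,v2:inf,v3:inf,v4:0
step 2: dist = v0:inf,v1:13,v2:inf,v3:32,v4:0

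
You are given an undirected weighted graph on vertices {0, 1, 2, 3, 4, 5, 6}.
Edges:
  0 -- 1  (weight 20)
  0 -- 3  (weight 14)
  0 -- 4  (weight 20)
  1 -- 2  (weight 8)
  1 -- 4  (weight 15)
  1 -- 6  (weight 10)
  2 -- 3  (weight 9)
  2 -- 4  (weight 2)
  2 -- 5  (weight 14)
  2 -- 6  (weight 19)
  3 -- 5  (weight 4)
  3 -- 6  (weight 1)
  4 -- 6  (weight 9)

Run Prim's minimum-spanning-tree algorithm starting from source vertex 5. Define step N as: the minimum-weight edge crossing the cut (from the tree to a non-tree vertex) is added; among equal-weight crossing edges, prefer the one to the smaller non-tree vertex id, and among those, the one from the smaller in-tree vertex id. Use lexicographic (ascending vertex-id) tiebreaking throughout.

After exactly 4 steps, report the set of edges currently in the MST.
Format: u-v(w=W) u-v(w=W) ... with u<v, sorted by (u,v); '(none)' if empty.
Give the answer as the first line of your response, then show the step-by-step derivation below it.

2-3(w=9) 2-4(w=2) 3-5(w=4) 3-6(w=1)

step 1: add edge 3-5 (w=4); MST = {3-5(w=4)}
step 2: add edge 3-6 (w=1); MST = {3-5(w=4) 3-6(w=1)}
step 3: add edge 2-3 (w=9); MST = {2-3(w=9) 3-5(w=4) 3-6(w=1)}
step 4: add edge 2-4 (w=2); MST = {2-3(w=9) 2-4(w=2) 3-5(w=4) 3-6(w=1)}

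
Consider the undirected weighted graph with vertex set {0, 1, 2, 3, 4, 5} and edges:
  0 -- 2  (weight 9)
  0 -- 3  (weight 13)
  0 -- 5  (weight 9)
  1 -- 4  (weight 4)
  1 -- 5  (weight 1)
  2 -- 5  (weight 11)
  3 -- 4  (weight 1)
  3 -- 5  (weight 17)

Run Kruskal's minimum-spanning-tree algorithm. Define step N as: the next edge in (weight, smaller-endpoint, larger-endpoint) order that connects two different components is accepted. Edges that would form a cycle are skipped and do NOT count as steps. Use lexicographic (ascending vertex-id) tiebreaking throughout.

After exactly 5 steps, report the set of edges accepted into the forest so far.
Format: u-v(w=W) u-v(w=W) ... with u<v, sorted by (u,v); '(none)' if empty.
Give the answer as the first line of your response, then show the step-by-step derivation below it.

0-2(w=9) 0-5(w=9) 1-4(w=4) 1-5(w=1) 3-4(w=1)

step 1: add edge 1-5 (w=1); MST = {1-5(w=1)}
step 2: add edge 3-4 (w=1); MST = {1-5(w=1) 3-4(w=1)}
step 3: add edge 1-4 (w=4); MST = {1-4(w=4) 1-5(w=1) 3-4(w=1)}
step 4: add edge 0-2 (w=9); MST = {0-2(w=9) 1-4(w=4) 1-5(w=1) 3-4(w=1)}
step 5: add edge 0-5 (w=9); MST = {0-2(w=9) 0-5(w=9) 1-4(w=4) 1-5(w=1) 3-4(w=1)}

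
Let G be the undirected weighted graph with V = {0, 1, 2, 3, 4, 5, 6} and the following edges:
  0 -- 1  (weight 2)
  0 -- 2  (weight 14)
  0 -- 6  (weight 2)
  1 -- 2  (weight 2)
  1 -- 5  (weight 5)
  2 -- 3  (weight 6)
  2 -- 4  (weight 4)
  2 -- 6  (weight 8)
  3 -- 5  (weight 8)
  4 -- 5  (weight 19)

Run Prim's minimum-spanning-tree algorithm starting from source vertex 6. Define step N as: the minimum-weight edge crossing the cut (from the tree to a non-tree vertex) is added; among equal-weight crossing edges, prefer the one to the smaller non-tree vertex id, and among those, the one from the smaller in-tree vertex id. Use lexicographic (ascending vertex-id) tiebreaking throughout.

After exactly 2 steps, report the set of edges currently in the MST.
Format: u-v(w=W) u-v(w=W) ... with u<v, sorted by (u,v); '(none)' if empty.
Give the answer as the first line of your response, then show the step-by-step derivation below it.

0-1(w=2) 0-6(w=2)

step 1: add edge 0-6 (w=2); MST = {0-6(w=2)}
step 2: add edge 0-1 (w=2); MST = {0-1(w=2) 0-6(w=2)}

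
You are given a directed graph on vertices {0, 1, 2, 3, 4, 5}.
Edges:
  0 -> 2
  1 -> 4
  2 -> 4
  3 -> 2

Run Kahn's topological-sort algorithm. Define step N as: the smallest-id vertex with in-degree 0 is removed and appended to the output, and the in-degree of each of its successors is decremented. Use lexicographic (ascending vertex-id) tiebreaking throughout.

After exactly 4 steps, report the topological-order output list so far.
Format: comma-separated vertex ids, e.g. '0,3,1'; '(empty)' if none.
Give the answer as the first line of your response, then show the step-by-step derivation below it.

0,1,3,2

step 1: output 0; order=[0]; indeg=(0,0,1,0,2,0)
step 2: output 1; order=[0,1]; indeg=(0,0,1,0,1,0)
step 3: output 3; order=[0,1,3]; indeg=(0,0,0,0,1,0)
step 4: output 2; order=[0,1,3,2]; indeg=(0,0,0,0,0,0)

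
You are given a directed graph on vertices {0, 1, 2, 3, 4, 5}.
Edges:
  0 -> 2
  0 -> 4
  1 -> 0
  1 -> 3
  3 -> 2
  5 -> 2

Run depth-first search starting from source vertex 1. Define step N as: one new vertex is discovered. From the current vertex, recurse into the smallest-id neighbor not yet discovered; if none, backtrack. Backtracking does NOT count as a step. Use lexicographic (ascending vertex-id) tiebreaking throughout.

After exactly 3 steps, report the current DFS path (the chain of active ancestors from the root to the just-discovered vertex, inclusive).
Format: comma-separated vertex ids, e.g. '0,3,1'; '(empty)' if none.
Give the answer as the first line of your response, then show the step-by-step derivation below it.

1,0,2

step 1: discover 1; path=1; order=1
step 2: discover 0; path=1>0; order=1,0
step 3: discover 2; path=1>0>2; order=1,0,2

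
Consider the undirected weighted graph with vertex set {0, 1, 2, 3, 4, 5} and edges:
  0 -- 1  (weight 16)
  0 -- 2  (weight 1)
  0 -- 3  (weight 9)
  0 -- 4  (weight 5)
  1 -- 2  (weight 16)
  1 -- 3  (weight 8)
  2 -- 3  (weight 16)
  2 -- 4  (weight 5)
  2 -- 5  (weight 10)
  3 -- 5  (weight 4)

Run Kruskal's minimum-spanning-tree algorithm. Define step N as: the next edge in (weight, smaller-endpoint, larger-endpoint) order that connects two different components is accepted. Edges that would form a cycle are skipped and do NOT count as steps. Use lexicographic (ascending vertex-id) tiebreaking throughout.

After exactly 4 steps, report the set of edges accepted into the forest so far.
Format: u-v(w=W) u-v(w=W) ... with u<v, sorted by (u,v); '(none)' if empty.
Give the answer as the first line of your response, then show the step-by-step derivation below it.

0-2(w=1) 0-4(w=5) 1-3(w=8) 3-5(w=4)

step 1: add edge 0-2 (w=1); MST = {0-2(w=1)}
step 2: add edge 3-5 (w=4); MST = {0-2(w=1) 3-5(w=4)}
step 3: add edge 0-4 (w=5); MST = {0-2(w=1) 0-4(w=5) 3-5(w=4)}
step 4: add edge 1-3 (w=8); MST = {0-2(w=1) 0-4(w=5) 1-3(w=8) 3-5(w=4)}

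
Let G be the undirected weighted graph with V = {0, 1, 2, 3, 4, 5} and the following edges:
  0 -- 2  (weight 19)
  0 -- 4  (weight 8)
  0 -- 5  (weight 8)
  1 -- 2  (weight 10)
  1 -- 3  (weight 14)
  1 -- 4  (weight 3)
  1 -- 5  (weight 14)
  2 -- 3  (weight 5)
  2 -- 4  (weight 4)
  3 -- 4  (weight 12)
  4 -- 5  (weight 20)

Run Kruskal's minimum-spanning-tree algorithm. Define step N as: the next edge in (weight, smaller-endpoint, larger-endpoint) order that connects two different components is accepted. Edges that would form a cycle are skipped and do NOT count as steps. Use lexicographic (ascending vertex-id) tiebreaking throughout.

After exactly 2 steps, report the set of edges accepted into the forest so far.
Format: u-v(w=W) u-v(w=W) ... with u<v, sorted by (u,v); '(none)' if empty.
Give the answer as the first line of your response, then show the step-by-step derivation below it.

1-4(w=3) 2-4(w=4)

step 1: add edge 1-4 (w=3); MST = {1-4(w=3)}
step 2: add edge 2-4 (w=4); MST = {1-4(w=3) 2-4(w=4)}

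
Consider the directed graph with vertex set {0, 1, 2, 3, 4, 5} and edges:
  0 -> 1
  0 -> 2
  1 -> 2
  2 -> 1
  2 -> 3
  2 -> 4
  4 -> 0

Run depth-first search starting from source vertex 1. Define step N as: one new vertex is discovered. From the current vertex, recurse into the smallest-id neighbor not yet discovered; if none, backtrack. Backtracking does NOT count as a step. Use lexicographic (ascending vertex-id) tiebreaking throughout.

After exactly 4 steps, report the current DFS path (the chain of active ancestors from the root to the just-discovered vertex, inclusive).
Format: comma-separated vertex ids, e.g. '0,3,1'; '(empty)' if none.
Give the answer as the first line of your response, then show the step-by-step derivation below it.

1,2,4

step 1: discover 1; path=1; order=1
step 2: discover 2; path=1>2; order=1,2
step 3: discover 3; path=1>2>3; order=1,2,3
step 4: discover 4; path=1>2>4; order=1,2,3,4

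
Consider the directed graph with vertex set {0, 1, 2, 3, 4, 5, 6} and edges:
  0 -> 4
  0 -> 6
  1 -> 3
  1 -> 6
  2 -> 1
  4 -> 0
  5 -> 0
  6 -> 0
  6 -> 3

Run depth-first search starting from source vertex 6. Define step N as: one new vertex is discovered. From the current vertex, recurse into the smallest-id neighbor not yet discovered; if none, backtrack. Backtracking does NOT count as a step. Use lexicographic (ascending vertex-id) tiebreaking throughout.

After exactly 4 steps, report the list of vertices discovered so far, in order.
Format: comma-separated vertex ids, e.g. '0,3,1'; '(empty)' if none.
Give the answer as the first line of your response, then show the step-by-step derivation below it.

6,0,4,3

step 1: discover 6; path=6; order=6
step 2: discover 0; path=6>0; order=6,0
step 3: discover 4; path=6>0>4; order=6,0,4
step 4: discover 3; path=6>3; order=6,0,4,3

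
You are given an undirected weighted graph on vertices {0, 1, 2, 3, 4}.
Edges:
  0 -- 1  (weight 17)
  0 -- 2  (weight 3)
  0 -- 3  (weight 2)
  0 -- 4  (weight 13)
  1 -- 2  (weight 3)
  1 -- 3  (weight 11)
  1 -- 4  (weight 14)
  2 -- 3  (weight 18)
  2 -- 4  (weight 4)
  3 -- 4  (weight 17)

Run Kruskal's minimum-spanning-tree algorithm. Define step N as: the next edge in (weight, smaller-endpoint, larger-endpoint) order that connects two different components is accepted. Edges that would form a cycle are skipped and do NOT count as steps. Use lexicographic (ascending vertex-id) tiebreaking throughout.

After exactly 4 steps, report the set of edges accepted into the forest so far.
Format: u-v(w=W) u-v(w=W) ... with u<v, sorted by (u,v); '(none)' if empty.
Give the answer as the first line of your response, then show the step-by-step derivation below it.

0-2(w=3) 0-3(w=2) 1-2(w=3) 2-4(w=4)

step 1: add edge 0-3 (w=2); MST = {0-3(w=2)}
step 2: add edge 0-2 (w=3); MST = {0-2(w=3) 0-3(w=2)}
step 3: add edge 1-2 (w=3); MST = {0-2(w=3) 0-3(w=2) 1-2(w=3)}
step 4: add edge 2-4 (w=4); MST = {0-2(w=3) 0-3(w=2) 1-2(w=3) 2-4(w=4)}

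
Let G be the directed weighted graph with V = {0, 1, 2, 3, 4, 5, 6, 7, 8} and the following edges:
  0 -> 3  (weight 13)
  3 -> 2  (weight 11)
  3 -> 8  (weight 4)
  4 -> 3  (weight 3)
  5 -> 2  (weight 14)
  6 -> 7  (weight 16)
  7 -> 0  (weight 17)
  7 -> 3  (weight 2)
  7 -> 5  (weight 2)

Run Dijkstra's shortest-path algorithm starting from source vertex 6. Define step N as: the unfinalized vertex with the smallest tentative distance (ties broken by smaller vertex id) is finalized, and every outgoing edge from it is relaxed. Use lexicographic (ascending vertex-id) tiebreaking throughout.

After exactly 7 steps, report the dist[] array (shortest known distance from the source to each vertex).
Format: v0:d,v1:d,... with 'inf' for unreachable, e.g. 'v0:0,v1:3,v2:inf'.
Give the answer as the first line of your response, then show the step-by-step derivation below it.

v0:33,v1:inf,v2:29,v3:18,v4:inf,v5:18,v6:0,v7:16,v8:22

step 1: dist = v0:inf,v1:inf,v2:inf,v3:inf,v4:inf,v5:inf,v6:0,v7:16,v8:inf
step 2: dist = v0:33,v1:inf,v2:inf,v3:18,v4:inf,v5:18,v6:0,v7:16,v8:inf
step 3: dist = v0:33,v1:inf,v2:29,v3:18,v4:inf,v5:18,v6:0,v7:16,v8:22
step 4: dist = v0:33,v1:inf,v2:29,v3:18,v4:inf,v5:18,v6:0,v7:16,v8:22
step 5: dist = v0:33,v1:inf,v2:29,v3:18,v4:inf,v5:18,v6:0,v7:16,v8:22
step 6: dist = v0:33,v1:inf,v2:29,v3:18,v4:inf,v5:18,v6:0,v7:16,v8:22
step 7: dist = v0:33,v1:inf,v2:29,v3:18,v4:inf,v5:18,v6:0,v7:16,v8:22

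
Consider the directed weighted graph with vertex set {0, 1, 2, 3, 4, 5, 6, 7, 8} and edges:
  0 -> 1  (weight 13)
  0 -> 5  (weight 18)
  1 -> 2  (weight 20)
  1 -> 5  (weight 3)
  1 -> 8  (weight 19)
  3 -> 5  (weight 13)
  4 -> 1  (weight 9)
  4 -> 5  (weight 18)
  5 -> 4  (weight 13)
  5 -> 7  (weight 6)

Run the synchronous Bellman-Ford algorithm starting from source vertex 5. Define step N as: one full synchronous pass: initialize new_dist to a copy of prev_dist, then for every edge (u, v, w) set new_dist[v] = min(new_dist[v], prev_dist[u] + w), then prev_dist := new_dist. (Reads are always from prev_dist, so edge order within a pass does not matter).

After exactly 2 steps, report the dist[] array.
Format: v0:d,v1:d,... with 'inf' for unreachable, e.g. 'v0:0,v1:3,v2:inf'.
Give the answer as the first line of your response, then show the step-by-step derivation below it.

v0:inf,v1:22,v2:inf,v3:inf,v4:13,v5:0,v6:inf,v7:6,v8:inf

step 1: dist = v0:inf,v1:inf,v2:inf,v3:inf,v4:13,v5:0,v6:inf,v7:6,v8:inf
step 2: dist = v0:inf,v1:22,v2:inf,v3:inf,v4:13,v5:0,v6:inf,v7:6,v8:inf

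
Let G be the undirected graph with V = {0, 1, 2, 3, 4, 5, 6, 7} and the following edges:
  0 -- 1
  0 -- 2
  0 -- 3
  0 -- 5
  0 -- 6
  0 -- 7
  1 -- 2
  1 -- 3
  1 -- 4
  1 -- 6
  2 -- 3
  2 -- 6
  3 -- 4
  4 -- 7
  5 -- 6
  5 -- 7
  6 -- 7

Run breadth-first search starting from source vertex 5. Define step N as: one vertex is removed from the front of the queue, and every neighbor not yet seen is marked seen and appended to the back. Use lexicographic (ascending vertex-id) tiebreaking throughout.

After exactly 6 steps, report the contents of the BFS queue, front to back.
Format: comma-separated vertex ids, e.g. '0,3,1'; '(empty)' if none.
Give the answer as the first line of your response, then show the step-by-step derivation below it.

3,4

step 1: dequeue 5; queue=[0,6,7]; order=5
step 2: dequeue 0; queue=[6,7,1,2,3]; order=5,0
step 3: dequeue 6; queue=[7,1,2,3]; order=5,0,6
step 4: dequeue 7; queue=[1,2,3,4]; order=5,0,6,7
step 5: dequeue 1; queue=[2,3,4]; order=5,0,6,7,1
step 6: dequeue 2; queue=[3,4]; order=5,0,6,7,1,2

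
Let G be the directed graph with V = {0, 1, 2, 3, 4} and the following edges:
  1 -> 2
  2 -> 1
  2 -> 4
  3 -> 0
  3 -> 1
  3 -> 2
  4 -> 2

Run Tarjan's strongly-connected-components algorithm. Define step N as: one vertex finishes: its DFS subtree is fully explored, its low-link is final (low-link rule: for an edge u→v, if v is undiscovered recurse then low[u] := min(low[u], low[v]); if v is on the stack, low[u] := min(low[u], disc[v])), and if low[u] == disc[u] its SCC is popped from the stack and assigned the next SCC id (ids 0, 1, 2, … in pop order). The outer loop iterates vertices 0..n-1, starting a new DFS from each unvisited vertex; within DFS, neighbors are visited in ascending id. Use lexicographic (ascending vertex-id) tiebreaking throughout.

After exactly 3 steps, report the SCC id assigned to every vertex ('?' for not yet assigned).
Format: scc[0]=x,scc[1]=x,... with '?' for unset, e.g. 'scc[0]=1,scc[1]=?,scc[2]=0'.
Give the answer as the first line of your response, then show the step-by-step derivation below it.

scc[0]=0,scc[1]=?,scc[2]=?,scc[3]=?,scc[4]=?

step 1: low=(low[0]=0,low[1]=?,low[2]=?,low[3]=?,low[4]=?); scc=(scc[0]=0,scc[1]=?,scc[2]=?,scc[3]=?,scc[4]=?)
step 2: low=(low[0]=0,low[1]=1,low[2]=1,low[3]=?,low[4]=2); scc=(scc[0]=0,scc[1]=?,scc[2]=?,scc[3]=?,scc[4]=?)
step 3: low=(low[0]=0,low[1]=1,low[2]=1,low[3]=?,low[4]=2); scc=(scc[0]=0,scc[1]=?,scc[2]=?,scc[3]=?,scc[4]=?)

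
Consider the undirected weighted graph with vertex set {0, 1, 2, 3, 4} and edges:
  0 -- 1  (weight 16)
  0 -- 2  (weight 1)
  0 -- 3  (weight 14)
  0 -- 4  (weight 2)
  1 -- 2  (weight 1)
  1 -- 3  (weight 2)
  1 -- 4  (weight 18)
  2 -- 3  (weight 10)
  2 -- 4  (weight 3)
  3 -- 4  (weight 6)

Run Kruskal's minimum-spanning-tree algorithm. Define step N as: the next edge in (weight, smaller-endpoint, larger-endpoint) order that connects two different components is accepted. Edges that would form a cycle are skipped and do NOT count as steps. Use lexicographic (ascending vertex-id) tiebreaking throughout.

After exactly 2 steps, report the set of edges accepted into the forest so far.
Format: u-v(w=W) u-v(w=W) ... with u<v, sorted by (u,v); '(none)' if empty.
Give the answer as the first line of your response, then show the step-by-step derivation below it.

0-2(w=1) 1-2(w=1)

step 1: add edge 0-2 (w=1); MST = {0-2(w=1)}
step 2: add edge 1-2 (w=1); MST = {0-2(w=1) 1-2(w=1)}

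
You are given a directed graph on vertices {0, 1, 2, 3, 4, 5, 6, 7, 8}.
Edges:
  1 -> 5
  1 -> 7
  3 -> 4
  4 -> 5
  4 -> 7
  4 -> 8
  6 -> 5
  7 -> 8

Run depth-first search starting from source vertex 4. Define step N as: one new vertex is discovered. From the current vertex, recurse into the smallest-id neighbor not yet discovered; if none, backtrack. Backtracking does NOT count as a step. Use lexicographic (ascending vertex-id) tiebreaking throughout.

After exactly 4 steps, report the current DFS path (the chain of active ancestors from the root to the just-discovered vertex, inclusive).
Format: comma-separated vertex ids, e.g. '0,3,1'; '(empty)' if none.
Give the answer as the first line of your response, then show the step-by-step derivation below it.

4,7,8

step 1: discover 4; path=4; order=4
step 2: discover 5; path=4>5; order=4,5
step 3: discover 7; path=4>7; order=4,5,7
step 4: discover 8; path=4>7>8; order=4,5,7,8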